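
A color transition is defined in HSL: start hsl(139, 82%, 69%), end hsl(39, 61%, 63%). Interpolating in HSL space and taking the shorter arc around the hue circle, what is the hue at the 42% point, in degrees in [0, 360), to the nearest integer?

97

Hue arc: Δh = 39 − 139 = -100° (|Δh| ≤ 180, already the shorter path).
H = 139 + 0.42 × (-100) = 97 → 97°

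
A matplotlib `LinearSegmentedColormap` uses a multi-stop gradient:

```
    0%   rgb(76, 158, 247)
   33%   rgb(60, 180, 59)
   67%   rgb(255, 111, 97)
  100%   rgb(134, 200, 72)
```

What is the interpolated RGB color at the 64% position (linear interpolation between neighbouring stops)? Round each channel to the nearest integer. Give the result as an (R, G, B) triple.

(238, 117, 94)

64% lies between the 33% and 67% stops, so the local fraction is t = (64 − 33)/(67 − 33) = 31/34 ≈ 0.9118.
R = 60 + 0.9118 × (255 − 60) = 237.801 → 238
G = 180 + 0.9118 × (111 − 180) = 117.086 → 117
B = 59 + 0.9118 × (97 − 59) = 93.648 → 94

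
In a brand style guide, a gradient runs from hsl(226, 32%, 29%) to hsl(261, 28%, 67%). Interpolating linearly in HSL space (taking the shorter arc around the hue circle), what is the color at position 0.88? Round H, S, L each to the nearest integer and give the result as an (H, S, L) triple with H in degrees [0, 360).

(257, 28, 62)

Hue arc: Δh = 261 − 226 = 35° (|Δh| ≤ 180, already the shorter path).
H = 226 + 0.88 × (35) = 256.8 → 257°
S = 32 + 0.88 × (28 − 32) = 28.48 → 28%
L = 29 + 0.88 × (67 − 29) = 62.44 → 62%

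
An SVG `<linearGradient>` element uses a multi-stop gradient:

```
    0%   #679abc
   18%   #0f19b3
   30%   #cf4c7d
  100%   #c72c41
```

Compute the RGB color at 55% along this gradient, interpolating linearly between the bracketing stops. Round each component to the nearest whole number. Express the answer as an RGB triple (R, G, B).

(204, 65, 104)

55% lies between the 30% and 100% stops, so the local fraction is t = (55 − 30)/(100 − 30) = 25/70 ≈ 0.3571.
#cf4c7d → (207, 76, 125); #c72c41 → (199, 44, 65).
R = 207 + 0.3571 × (199 − 207) = 204.143 → 204
G = 76 + 0.3571 × (44 − 76) = 64.573 → 65
B = 125 + 0.3571 × (65 − 125) = 103.574 → 104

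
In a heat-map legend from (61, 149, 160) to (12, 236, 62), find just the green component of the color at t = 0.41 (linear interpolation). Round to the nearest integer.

185

G = 149 + 0.41 × (236 − 149) = 184.67 → 185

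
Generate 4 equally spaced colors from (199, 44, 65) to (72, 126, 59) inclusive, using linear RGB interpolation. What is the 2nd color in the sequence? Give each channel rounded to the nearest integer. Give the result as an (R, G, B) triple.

(157, 71, 63)

With 4 swatches and endpoints inclusive, swatch 2 sits at t = (2 − 1)/(4 − 1) = 1/3 ≈ 0.3333.
R = 199 + 0.3333 × (72 − 199) = 156.671 → 157
G = 44 + 0.3333 × (126 − 44) = 71.331 → 71
B = 65 + 0.3333 × (59 − 65) = 63 → 63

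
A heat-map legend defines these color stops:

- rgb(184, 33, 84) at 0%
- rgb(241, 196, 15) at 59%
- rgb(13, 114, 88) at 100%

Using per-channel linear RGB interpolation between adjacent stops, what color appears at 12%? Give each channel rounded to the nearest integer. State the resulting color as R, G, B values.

12% lies between the 0% and 59% stops, so the local fraction is t = (12 − 0)/(59 − 0) = 12/59 ≈ 0.2034.
R = 184 + 0.2034 × (241 − 184) = 195.594 → 196
G = 33 + 0.2034 × (196 − 33) = 66.154 → 66
B = 84 + 0.2034 × (15 − 84) = 69.965 → 70

(196, 66, 70)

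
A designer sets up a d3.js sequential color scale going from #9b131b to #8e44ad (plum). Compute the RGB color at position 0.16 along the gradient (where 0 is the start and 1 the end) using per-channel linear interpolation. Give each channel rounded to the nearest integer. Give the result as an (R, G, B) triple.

#9b131b → (155, 19, 27); #8e44ad → (142, 68, 173).
R = 155 + 0.16 × (142 − 155) = 155 + 0.16 × -13 = 152.92 → 153
G = 19 + 0.16 × (68 − 19) = 19 + 0.16 × 49 = 26.84 → 27
B = 27 + 0.16 × (173 − 27) = 27 + 0.16 × 146 = 50.36 → 50

(153, 27, 50)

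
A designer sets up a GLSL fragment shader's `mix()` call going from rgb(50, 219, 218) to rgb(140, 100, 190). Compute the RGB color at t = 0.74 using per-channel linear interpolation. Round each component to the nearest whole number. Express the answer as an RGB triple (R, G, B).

R = 50 + 0.74 × (140 − 50) = 50 + 0.74 × 90 = 116.6 → 117
G = 219 + 0.74 × (100 − 219) = 219 + 0.74 × -119 = 130.94 → 131
B = 218 + 0.74 × (190 − 218) = 218 + 0.74 × -28 = 197.28 → 197

(117, 131, 197)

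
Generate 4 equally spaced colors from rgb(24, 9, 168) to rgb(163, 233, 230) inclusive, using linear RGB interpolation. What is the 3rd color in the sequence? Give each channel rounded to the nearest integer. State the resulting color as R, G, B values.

With 4 swatches and endpoints inclusive, swatch 3 sits at t = (3 − 1)/(4 − 1) = 2/3 ≈ 0.6667.
R = 24 + 0.6667 × (163 − 24) = 116.671 → 117
G = 9 + 0.6667 × (233 − 9) = 158.341 → 158
B = 168 + 0.6667 × (230 − 168) = 209.335 → 209

(117, 158, 209)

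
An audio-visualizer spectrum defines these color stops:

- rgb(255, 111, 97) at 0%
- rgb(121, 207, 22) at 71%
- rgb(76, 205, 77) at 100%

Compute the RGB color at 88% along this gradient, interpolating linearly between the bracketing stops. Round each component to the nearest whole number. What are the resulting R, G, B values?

88% lies between the 71% and 100% stops, so the local fraction is t = (88 − 71)/(100 − 71) = 17/29 ≈ 0.5862.
R = 121 + 0.5862 × (76 − 121) = 94.621 → 95
G = 207 + 0.5862 × (205 − 207) = 205.828 → 206
B = 22 + 0.5862 × (77 − 22) = 54.241 → 54

(95, 206, 54)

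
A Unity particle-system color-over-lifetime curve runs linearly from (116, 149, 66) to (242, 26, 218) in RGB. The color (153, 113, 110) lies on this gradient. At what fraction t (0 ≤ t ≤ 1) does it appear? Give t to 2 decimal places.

0.29

Invert the lerp on the B channel (largest span, 152): t = (110 − 66) / (218 − 66) = 44/152 = 0.28947.
Check on R: (153 − 116)/(242 − 116) = 0.2937 ✓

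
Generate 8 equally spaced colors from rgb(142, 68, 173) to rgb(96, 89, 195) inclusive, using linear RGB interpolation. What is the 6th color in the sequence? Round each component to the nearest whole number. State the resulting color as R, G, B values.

With 8 swatches and endpoints inclusive, swatch 6 sits at t = (6 − 1)/(8 − 1) = 5/7 ≈ 0.7143.
R = 142 + 0.7143 × (96 − 142) = 109.142 → 109
G = 68 + 0.7143 × (89 − 68) = 83 → 83
B = 173 + 0.7143 × (195 − 173) = 188.715 → 189

(109, 83, 189)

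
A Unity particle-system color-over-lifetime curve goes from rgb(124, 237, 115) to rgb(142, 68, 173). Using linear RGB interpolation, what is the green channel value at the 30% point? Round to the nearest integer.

G = 237 + 0.3 × (68 − 237) = 186.3 → 186

186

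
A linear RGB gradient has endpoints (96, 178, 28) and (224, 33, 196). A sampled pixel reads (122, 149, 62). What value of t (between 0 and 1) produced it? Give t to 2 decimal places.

Invert the lerp on the B channel (largest span, 168): t = (62 − 28) / (196 − 28) = 34/168 = 0.20238.
Check on R: (122 − 96)/(224 − 96) = 0.2031 ✓

0.20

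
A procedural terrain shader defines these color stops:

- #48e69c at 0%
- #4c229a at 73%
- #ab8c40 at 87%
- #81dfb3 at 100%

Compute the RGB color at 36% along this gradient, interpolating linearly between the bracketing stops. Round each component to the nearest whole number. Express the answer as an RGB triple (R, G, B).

36% lies between the 0% and 73% stops, so the local fraction is t = (36 − 0)/(73 − 0) = 36/73 ≈ 0.4932.
#48e69c → (72, 230, 156); #4c229a → (76, 34, 154).
R = 72 + 0.4932 × (76 − 72) = 73.973 → 74
G = 230 + 0.4932 × (34 − 230) = 133.333 → 133
B = 156 + 0.4932 × (154 − 156) = 155.014 → 155

(74, 133, 155)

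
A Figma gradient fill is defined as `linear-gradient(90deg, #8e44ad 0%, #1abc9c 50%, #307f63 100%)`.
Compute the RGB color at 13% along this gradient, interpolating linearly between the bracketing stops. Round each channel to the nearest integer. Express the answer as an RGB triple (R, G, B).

(112, 99, 169)

13% lies between the 0% and 50% stops, so the local fraction is t = (13 − 0)/(50 − 0) = 13/50 ≈ 0.26.
#8e44ad → (142, 68, 173); #1abc9c → (26, 188, 156).
R = 142 + 0.26 × (26 − 142) = 111.84 → 112
G = 68 + 0.26 × (188 − 68) = 99.2 → 99
B = 173 + 0.26 × (156 − 173) = 168.58 → 169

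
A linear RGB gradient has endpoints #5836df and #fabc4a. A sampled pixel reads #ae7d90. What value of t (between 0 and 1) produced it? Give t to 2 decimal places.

0.53

Invert the lerp on the R channel (largest span, 162): t = (174 − 88) / (250 − 88) = 86/162 = 0.53086.
Check on G: (125 − 54)/(188 − 54) = 0.5299 ✓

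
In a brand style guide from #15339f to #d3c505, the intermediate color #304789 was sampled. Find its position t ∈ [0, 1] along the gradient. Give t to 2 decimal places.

0.14

Invert the lerp on the R channel (largest span, 190): t = (48 − 21) / (211 − 21) = 27/190 = 0.14211.
Check on G: (71 − 51)/(197 − 51) = 0.137 ✓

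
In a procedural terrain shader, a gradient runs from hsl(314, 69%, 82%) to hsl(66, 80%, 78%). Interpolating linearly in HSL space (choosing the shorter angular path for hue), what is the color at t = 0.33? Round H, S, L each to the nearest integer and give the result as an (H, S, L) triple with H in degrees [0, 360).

Hue: 66 − 314 = -248°, but |-248| > 180 so the shorter arc goes the other way: Δh = -248 + 360 = 112°.
H = 314 + 0.33 × (112) = 350.96 → 351°
S = 69 + 0.33 × (80 − 69) = 72.63 → 73%
L = 82 + 0.33 × (78 − 82) = 80.68 → 81%

(351, 73, 81)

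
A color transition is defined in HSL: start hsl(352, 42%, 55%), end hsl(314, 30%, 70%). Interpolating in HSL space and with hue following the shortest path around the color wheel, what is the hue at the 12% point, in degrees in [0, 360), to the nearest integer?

347

Hue arc: Δh = 314 − 352 = -38° (|Δh| ≤ 180, already the shorter path).
H = 352 + 0.12 × (-38) = 347.44 → 347°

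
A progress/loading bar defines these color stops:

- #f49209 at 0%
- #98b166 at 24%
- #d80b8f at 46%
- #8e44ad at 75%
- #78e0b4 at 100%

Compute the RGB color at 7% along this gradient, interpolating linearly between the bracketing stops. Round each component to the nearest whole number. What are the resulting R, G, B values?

7% lies between the 0% and 24% stops, so the local fraction is t = (7 − 0)/(24 − 0) = 7/24 ≈ 0.2917.
#f49209 → (244, 146, 9); #98b166 → (152, 177, 102).
R = 244 + 0.2917 × (152 − 244) = 217.164 → 217
G = 146 + 0.2917 × (177 − 146) = 155.043 → 155
B = 9 + 0.2917 × (102 − 9) = 36.128 → 36

(217, 155, 36)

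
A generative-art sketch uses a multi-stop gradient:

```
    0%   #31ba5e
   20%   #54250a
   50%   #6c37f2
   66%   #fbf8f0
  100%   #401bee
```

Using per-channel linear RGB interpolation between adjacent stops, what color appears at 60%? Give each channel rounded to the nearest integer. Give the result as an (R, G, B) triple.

(197, 176, 241)

60% lies between the 50% and 66% stops, so the local fraction is t = (60 − 50)/(66 − 50) = 10/16 ≈ 0.625.
#6c37f2 → (108, 55, 242); #fbf8f0 → (251, 248, 240).
R = 108 + 0.625 × (251 − 108) = 197.375 → 197
G = 55 + 0.625 × (248 − 55) = 175.625 → 176
B = 242 + 0.625 × (240 − 242) = 240.75 → 241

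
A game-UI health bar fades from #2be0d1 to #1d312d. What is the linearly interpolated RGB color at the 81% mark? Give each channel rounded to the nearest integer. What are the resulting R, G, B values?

#2be0d1 → (43, 224, 209); #1d312d → (29, 49, 45).
81% corresponds to t = 0.81.
R = 43 + 0.81 × (29 − 43) = 43 + 0.81 × -14 = 31.66 → 32
G = 224 + 0.81 × (49 − 224) = 224 + 0.81 × -175 = 82.25 → 82
B = 209 + 0.81 × (45 − 209) = 209 + 0.81 × -164 = 76.16 → 76
So the blended color is (32, 82, 76), about #20524c.

(32, 82, 76)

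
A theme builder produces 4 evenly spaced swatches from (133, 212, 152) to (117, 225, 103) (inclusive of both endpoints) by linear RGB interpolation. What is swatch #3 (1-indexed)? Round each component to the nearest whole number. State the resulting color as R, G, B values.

With 4 swatches and endpoints inclusive, swatch 3 sits at t = (3 − 1)/(4 − 1) = 2/3 ≈ 0.6667.
R = 133 + 0.6667 × (117 − 133) = 122.333 → 122
G = 212 + 0.6667 × (225 − 212) = 220.667 → 221
B = 152 + 0.6667 × (103 − 152) = 119.332 → 119

(122, 221, 119)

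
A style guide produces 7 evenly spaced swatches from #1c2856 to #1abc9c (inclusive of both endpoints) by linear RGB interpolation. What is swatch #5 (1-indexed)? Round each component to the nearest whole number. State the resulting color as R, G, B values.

(27, 139, 133)

With 7 swatches and endpoints inclusive, swatch 5 sits at t = (5 − 1)/(7 − 1) = 4/6 ≈ 0.6667.
#1c2856 → (28, 40, 86); #1abc9c → (26, 188, 156).
R = 28 + 0.6667 × (26 − 28) = 26.667 → 27
G = 40 + 0.6667 × (188 − 40) = 138.672 → 139
B = 86 + 0.6667 × (156 − 86) = 132.669 → 133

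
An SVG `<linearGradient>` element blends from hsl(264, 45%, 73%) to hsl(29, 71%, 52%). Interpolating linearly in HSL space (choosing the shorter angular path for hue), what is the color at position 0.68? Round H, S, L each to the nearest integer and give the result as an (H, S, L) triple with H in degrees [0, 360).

Hue: 29 − 264 = -235°, but |-235| > 180 so the shorter arc goes the other way: Δh = -235 + 360 = 125°.
H = 264 + 0.68 × (125) = 349 → 349°
S = 45 + 0.68 × (71 − 45) = 62.68 → 63%
L = 73 + 0.68 × (52 − 73) = 58.72 → 59%

(349, 63, 59)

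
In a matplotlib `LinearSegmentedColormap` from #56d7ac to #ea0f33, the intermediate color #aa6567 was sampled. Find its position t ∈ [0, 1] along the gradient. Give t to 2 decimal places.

Invert the lerp on the G channel (largest span, 200): t = (101 − 215) / (15 − 215) = -114/-200 = 0.57.
Check on R: (170 − 86)/(234 − 86) = 0.5676 ✓

0.57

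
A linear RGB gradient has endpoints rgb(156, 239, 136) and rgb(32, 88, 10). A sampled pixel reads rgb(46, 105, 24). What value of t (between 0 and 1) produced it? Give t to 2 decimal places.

0.89

Invert the lerp on the G channel (largest span, 151): t = (105 − 239) / (88 − 239) = -134/-151 = 0.88742.
Check on R: (46 − 156)/(32 − 156) = 0.8871 ✓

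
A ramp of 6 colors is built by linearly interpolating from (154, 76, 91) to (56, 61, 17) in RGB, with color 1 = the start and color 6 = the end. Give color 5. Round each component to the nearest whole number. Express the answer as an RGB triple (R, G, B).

With 6 swatches and endpoints inclusive, swatch 5 sits at t = (5 − 1)/(6 − 1) = 4/5 ≈ 0.8.
R = 154 + 0.8 × (56 − 154) = 75.6 → 76
G = 76 + 0.8 × (61 − 76) = 64 → 64
B = 91 + 0.8 × (17 − 91) = 31.8 → 32

(76, 64, 32)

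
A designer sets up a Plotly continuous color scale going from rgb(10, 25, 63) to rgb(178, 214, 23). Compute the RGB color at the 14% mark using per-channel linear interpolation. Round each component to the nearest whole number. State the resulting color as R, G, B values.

14% corresponds to t = 0.14.
R = 10 + 0.14 × (178 − 10) = 10 + 0.14 × 168 = 33.52 → 34
G = 25 + 0.14 × (214 − 25) = 25 + 0.14 × 189 = 51.46 → 51
B = 63 + 0.14 × (23 − 63) = 63 + 0.14 × -40 = 57.4 → 57

(34, 51, 57)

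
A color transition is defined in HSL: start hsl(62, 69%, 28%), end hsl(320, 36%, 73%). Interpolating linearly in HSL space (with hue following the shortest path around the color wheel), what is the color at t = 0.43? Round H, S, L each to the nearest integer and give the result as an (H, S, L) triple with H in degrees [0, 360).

(18, 55, 47)

Hue: 320 − 62 = 258°, but |258| > 180 so the shorter arc goes the other way: Δh = 258 − 360 = -102°.
H = 62 + 0.43 × (-102) = 18.14 → 18°
S = 69 + 0.43 × (36 − 69) = 54.81 → 55%
L = 28 + 0.43 × (73 − 28) = 47.35 → 47%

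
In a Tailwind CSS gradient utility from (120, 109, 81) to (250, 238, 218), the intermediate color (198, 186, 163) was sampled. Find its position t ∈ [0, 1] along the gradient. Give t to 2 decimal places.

Invert the lerp on the B channel (largest span, 137): t = (163 − 81) / (218 − 81) = 82/137 = 0.59854.
Check on R: (198 − 120)/(250 − 120) = 0.6 ✓

0.60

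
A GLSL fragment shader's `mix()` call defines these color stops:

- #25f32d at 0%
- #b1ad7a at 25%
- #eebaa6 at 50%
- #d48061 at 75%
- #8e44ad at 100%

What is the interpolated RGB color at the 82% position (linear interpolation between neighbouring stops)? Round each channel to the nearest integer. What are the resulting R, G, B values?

(192, 111, 118)

82% lies between the 75% and 100% stops, so the local fraction is t = (82 − 75)/(100 − 75) = 7/25 ≈ 0.28.
#d48061 → (212, 128, 97); #8e44ad → (142, 68, 173).
R = 212 + 0.28 × (142 − 212) = 192.4 → 192
G = 128 + 0.28 × (68 − 128) = 111.2 → 111
B = 97 + 0.28 × (173 − 97) = 118.28 → 118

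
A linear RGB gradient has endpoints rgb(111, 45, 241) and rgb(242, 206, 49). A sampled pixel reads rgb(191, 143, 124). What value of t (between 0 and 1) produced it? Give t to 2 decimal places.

Invert the lerp on the B channel (largest span, 192): t = (124 − 241) / (49 − 241) = -117/-192 = 0.60938.
Check on R: (191 − 111)/(242 − 111) = 0.6107 ✓

0.61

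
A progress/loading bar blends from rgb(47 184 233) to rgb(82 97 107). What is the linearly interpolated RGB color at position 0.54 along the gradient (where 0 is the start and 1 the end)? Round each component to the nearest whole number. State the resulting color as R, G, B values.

(66, 137, 165)

R = 47 + 0.54 × (82 − 47) = 47 + 0.54 × 35 = 65.9 → 66
G = 184 + 0.54 × (97 − 184) = 184 + 0.54 × -87 = 137.02 → 137
B = 233 + 0.54 × (107 − 233) = 233 + 0.54 × -126 = 164.96 → 165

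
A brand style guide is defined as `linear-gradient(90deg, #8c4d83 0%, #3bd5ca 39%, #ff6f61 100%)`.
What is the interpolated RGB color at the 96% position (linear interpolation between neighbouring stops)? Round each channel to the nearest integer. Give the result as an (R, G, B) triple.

(242, 118, 104)

96% lies between the 39% and 100% stops, so the local fraction is t = (96 − 39)/(100 − 39) = 57/61 ≈ 0.9344.
#3bd5ca → (59, 213, 202); #ff6f61 → (255, 111, 97).
R = 59 + 0.9344 × (255 − 59) = 242.142 → 242
G = 213 + 0.9344 × (111 − 213) = 117.691 → 118
B = 202 + 0.9344 × (97 − 202) = 103.888 → 104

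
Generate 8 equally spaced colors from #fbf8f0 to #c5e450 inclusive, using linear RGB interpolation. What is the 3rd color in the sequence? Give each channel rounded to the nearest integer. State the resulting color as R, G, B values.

(236, 242, 194)

With 8 swatches and endpoints inclusive, swatch 3 sits at t = (3 − 1)/(8 − 1) = 2/7 ≈ 0.2857.
#fbf8f0 → (251, 248, 240); #c5e450 → (197, 228, 80).
R = 251 + 0.2857 × (197 − 251) = 235.572 → 236
G = 248 + 0.2857 × (228 − 248) = 242.286 → 242
B = 240 + 0.2857 × (80 − 240) = 194.288 → 194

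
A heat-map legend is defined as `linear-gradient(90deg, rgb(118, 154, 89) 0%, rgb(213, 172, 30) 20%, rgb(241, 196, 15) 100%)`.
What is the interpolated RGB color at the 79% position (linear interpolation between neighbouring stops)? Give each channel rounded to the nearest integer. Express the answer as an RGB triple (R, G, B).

79% lies between the 20% and 100% stops, so the local fraction is t = (79 − 20)/(100 − 20) = 59/80 ≈ 0.7375.
R = 213 + 0.7375 × (241 − 213) = 233.65 → 234
G = 172 + 0.7375 × (196 − 172) = 189.7 → 190
B = 30 + 0.7375 × (15 − 30) = 18.938 → 19

(234, 190, 19)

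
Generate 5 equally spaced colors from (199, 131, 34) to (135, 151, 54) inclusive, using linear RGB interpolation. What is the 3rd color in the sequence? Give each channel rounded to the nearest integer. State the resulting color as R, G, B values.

With 5 swatches and endpoints inclusive, swatch 3 sits at t = (3 − 1)/(5 − 1) = 2/4 ≈ 0.5.
R = 199 + 0.5 × (135 − 199) = 167 → 167
G = 131 + 0.5 × (151 − 131) = 141 → 141
B = 34 + 0.5 × (54 − 34) = 44 → 44

(167, 141, 44)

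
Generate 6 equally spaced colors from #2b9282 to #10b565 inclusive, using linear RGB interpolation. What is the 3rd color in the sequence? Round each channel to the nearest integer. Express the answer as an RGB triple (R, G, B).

With 6 swatches and endpoints inclusive, swatch 3 sits at t = (3 − 1)/(6 − 1) = 2/5 ≈ 0.4.
#2b9282 → (43, 146, 130); #10b565 → (16, 181, 101).
R = 43 + 0.4 × (16 − 43) = 32.2 → 32
G = 146 + 0.4 × (181 − 146) = 160 → 160
B = 130 + 0.4 × (101 − 130) = 118.4 → 118

(32, 160, 118)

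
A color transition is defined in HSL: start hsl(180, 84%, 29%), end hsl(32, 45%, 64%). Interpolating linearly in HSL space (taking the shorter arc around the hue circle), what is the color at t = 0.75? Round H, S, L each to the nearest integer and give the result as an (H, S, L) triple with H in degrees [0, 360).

Hue arc: Δh = 32 − 180 = -148° (|Δh| ≤ 180, already the shorter path).
H = 180 + 0.75 × (-148) = 69 → 69°
S = 84 + 0.75 × (45 − 84) = 54.75 → 55%
L = 29 + 0.75 × (64 − 29) = 55.25 → 55%

(69, 55, 55)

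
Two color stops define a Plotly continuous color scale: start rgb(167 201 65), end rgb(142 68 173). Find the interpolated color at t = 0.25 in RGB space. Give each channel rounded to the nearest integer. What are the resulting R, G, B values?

(161, 168, 92)

R = 167 + 0.25 × (142 − 167) = 167 + 0.25 × -25 = 160.75 → 161
G = 201 + 0.25 × (68 − 201) = 201 + 0.25 × -133 = 167.75 → 168
B = 65 + 0.25 × (173 − 65) = 65 + 0.25 × 108 = 92 → 92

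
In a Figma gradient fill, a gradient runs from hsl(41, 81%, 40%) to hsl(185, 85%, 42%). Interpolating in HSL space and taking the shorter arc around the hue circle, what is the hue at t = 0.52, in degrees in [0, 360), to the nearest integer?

Hue arc: Δh = 185 − 41 = 144° (|Δh| ≤ 180, already the shorter path).
H = 41 + 0.52 × (144) = 115.88 → 116°

116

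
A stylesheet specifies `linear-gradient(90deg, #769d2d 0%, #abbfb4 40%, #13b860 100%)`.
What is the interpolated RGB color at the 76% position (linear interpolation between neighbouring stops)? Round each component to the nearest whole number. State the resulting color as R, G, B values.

76% lies between the 40% and 100% stops, so the local fraction is t = (76 − 40)/(100 − 40) = 36/60 ≈ 0.6.
#abbfb4 → (171, 191, 180); #13b860 → (19, 184, 96).
R = 171 + 0.6 × (19 − 171) = 79.8 → 80
G = 191 + 0.6 × (184 − 191) = 186.8 → 187
B = 180 + 0.6 × (96 − 180) = 129.6 → 130

(80, 187, 130)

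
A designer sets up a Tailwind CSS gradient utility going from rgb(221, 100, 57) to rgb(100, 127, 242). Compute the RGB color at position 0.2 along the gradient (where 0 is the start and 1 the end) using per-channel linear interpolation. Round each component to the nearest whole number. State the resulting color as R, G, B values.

R = 221 + 0.2 × (100 − 221) = 221 + 0.2 × -121 = 196.8 → 197
G = 100 + 0.2 × (127 − 100) = 100 + 0.2 × 27 = 105.4 → 105
B = 57 + 0.2 × (242 − 57) = 57 + 0.2 × 185 = 94 → 94

(197, 105, 94)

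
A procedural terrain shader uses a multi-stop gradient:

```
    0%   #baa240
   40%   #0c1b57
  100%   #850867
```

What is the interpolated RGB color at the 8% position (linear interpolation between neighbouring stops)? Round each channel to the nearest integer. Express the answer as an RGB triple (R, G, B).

8% lies between the 0% and 40% stops, so the local fraction is t = (8 − 0)/(40 − 0) = 8/40 ≈ 0.2.
#baa240 → (186, 162, 64); #0c1b57 → (12, 27, 87).
R = 186 + 0.2 × (12 − 186) = 151.2 → 151
G = 162 + 0.2 × (27 − 162) = 135 → 135
B = 64 + 0.2 × (87 − 64) = 68.6 → 69

(151, 135, 69)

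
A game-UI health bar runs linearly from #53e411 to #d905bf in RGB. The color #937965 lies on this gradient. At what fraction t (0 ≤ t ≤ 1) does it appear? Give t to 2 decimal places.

Invert the lerp on the G channel (largest span, 223): t = (121 − 228) / (5 − 228) = -107/-223 = 0.47982.
Check on R: (147 − 83)/(217 − 83) = 0.4776 ✓

0.48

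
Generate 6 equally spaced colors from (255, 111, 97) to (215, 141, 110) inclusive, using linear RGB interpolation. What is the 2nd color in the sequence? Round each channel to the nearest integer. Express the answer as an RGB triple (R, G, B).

(247, 117, 100)

With 6 swatches and endpoints inclusive, swatch 2 sits at t = (2 − 1)/(6 − 1) = 1/5 ≈ 0.2.
R = 255 + 0.2 × (215 − 255) = 247 → 247
G = 111 + 0.2 × (141 − 111) = 117 → 117
B = 97 + 0.2 × (110 − 97) = 99.6 → 100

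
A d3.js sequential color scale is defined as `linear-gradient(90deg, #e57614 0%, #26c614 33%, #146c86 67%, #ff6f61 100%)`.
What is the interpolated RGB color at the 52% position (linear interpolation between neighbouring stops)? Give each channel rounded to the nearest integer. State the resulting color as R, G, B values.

52% lies between the 33% and 67% stops, so the local fraction is t = (52 − 33)/(67 − 33) = 19/34 ≈ 0.5588.
#26c614 → (38, 198, 20); #146c86 → (20, 108, 134).
R = 38 + 0.5588 × (20 − 38) = 27.942 → 28
G = 198 + 0.5588 × (108 − 198) = 147.708 → 148
B = 20 + 0.5588 × (134 − 20) = 83.703 → 84

(28, 148, 84)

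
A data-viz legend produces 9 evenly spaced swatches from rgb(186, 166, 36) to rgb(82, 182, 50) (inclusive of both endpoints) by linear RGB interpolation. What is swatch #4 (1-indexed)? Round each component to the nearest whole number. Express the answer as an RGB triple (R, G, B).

With 9 swatches and endpoints inclusive, swatch 4 sits at t = (4 − 1)/(9 − 1) = 3/8 ≈ 0.375.
R = 186 + 0.375 × (82 − 186) = 147 → 147
G = 166 + 0.375 × (182 − 166) = 172 → 172
B = 36 + 0.375 × (50 − 36) = 41.25 → 41

(147, 172, 41)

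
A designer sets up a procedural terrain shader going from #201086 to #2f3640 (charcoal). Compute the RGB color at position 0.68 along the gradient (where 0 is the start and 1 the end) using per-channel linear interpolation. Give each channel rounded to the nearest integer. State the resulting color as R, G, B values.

(42, 42, 86)

#201086 → (32, 16, 134); #2f3640 → (47, 54, 64).
R = 32 + 0.68 × (47 − 32) = 32 + 0.68 × 15 = 42.2 → 42
G = 16 + 0.68 × (54 − 16) = 16 + 0.68 × 38 = 41.84 → 42
B = 134 + 0.68 × (64 − 134) = 134 + 0.68 × -70 = 86.4 → 86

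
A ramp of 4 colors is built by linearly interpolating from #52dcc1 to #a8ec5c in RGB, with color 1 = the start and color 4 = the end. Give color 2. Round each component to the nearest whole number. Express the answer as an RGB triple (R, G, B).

(111, 225, 159)

With 4 swatches and endpoints inclusive, swatch 2 sits at t = (2 − 1)/(4 − 1) = 1/3 ≈ 0.3333.
#52dcc1 → (82, 220, 193); #a8ec5c → (168, 236, 92).
R = 82 + 0.3333 × (168 − 82) = 110.664 → 111
G = 220 + 0.3333 × (236 − 220) = 225.333 → 225
B = 193 + 0.3333 × (92 − 193) = 159.337 → 159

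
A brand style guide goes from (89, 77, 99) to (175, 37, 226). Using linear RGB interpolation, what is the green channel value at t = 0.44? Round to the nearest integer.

G = 77 + 0.44 × (37 − 77) = 59.4 → 59

59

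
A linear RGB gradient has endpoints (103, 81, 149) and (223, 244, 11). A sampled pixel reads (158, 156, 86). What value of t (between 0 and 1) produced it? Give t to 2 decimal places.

0.46

Invert the lerp on the G channel (largest span, 163): t = (156 − 81) / (244 − 81) = 75/163 = 0.46012.
Check on R: (158 − 103)/(223 − 103) = 0.4583 ✓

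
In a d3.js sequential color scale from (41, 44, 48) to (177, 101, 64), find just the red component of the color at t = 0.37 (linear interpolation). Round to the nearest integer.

R = 41 + 0.37 × (177 − 41) = 91.32 → 91

91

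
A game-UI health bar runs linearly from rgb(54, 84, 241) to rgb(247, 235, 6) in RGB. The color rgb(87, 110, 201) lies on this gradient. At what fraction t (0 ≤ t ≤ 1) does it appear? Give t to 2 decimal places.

Invert the lerp on the B channel (largest span, 235): t = (201 − 241) / (6 − 241) = -40/-235 = 0.17021.
Check on R: (87 − 54)/(247 − 54) = 0.171 ✓

0.17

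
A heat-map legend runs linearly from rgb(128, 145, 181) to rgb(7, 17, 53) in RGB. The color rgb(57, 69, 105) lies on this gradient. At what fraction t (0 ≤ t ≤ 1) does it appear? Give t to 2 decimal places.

Invert the lerp on the G channel (largest span, 128): t = (69 − 145) / (17 − 145) = -76/-128 = 0.59375.
Check on R: (57 − 128)/(7 − 128) = 0.5868 ✓

0.59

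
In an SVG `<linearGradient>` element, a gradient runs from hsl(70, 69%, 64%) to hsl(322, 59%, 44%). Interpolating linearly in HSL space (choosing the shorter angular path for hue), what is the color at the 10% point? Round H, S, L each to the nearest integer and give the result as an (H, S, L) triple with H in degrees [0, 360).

Hue: 322 − 70 = 252°, but |252| > 180 so the shorter arc goes the other way: Δh = 252 − 360 = -108°.
H = 70 + 0.1 × (-108) = 59.2 → 59°
S = 69 + 0.1 × (59 − 69) = 68 → 68%
L = 64 + 0.1 × (44 − 64) = 62 → 62%

(59, 68, 62)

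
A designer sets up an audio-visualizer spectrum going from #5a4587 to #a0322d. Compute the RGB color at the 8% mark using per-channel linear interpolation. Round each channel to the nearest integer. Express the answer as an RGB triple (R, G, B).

(96, 67, 128)

#5a4587 → (90, 69, 135); #a0322d → (160, 50, 45).
8% corresponds to t = 0.08.
R = 90 + 0.08 × (160 − 90) = 90 + 0.08 × 70 = 95.6 → 96
G = 69 + 0.08 × (50 − 69) = 69 + 0.08 × -19 = 67.48 → 67
B = 135 + 0.08 × (45 − 135) = 135 + 0.08 × -90 = 127.8 → 128
So the blended color is (96, 67, 128), about #604380.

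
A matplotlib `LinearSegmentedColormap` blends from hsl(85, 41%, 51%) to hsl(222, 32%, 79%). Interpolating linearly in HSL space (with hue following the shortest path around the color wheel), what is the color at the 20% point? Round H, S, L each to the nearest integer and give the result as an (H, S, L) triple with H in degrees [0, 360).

(112, 39, 57)

Hue arc: Δh = 222 − 85 = 137° (|Δh| ≤ 180, already the shorter path).
H = 85 + 0.2 × (137) = 112.4 → 112°
S = 41 + 0.2 × (32 − 41) = 39.2 → 39%
L = 51 + 0.2 × (79 − 51) = 56.6 → 57%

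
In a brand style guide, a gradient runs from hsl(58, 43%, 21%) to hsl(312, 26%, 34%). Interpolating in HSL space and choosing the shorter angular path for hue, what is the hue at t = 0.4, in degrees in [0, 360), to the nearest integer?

Hue: 312 − 58 = 254°, but |254| > 180 so the shorter arc goes the other way: Δh = 254 − 360 = -106°.
H = 58 + 0.4 × (-106) = 15.6 → 16°

16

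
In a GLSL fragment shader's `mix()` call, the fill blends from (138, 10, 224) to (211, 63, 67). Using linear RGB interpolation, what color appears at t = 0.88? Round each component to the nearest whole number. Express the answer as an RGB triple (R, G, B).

R = 138 + 0.88 × (211 − 138) = 138 + 0.88 × 73 = 202.24 → 202
G = 10 + 0.88 × (63 − 10) = 10 + 0.88 × 53 = 56.64 → 57
B = 224 + 0.88 × (67 − 224) = 224 + 0.88 × -157 = 85.84 → 86
So the blended color is (202, 57, 86), about #ca3956.

(202, 57, 86)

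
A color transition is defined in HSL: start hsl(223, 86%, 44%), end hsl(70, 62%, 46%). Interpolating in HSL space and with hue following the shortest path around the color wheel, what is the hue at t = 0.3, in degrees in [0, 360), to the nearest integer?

177

Hue arc: Δh = 70 − 223 = -153° (|Δh| ≤ 180, already the shorter path).
H = 223 + 0.3 × (-153) = 177.1 → 177°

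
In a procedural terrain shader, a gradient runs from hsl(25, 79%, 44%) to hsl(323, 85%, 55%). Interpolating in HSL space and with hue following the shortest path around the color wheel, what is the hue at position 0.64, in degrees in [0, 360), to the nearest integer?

Hue: 323 − 25 = 298°, but |298| > 180 so the shorter arc goes the other way: Δh = 298 − 360 = -62°.
H = 25 + 0.64 × (-62) = -14.68 → -15 → -15 mod 360 = 345°

345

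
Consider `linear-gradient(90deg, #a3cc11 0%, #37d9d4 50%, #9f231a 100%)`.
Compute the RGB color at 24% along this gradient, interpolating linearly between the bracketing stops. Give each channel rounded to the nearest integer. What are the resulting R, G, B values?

(111, 210, 111)

24% lies between the 0% and 50% stops, so the local fraction is t = (24 − 0)/(50 − 0) = 24/50 ≈ 0.48.
#a3cc11 → (163, 204, 17); #37d9d4 → (55, 217, 212).
R = 163 + 0.48 × (55 − 163) = 111.16 → 111
G = 204 + 0.48 × (217 − 204) = 210.24 → 210
B = 17 + 0.48 × (212 − 17) = 110.6 → 111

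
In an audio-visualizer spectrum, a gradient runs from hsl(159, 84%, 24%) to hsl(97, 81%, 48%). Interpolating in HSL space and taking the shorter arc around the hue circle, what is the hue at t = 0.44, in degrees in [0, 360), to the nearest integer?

Hue arc: Δh = 97 − 159 = -62° (|Δh| ≤ 180, already the shorter path).
H = 159 + 0.44 × (-62) = 131.72 → 132°

132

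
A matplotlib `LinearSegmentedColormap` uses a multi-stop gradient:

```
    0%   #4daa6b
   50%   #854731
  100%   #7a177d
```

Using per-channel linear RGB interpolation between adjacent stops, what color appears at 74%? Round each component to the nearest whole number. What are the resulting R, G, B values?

(128, 48, 85)

74% lies between the 50% and 100% stops, so the local fraction is t = (74 − 50)/(100 − 50) = 24/50 ≈ 0.48.
#854731 → (133, 71, 49); #7a177d → (122, 23, 125).
R = 133 + 0.48 × (122 − 133) = 127.72 → 128
G = 71 + 0.48 × (23 − 71) = 47.96 → 48
B = 49 + 0.48 × (125 − 49) = 85.48 → 85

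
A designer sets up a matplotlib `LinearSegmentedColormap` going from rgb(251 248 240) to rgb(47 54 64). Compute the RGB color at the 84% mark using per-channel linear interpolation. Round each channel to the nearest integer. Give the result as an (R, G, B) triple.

(80, 85, 92)

84% corresponds to t = 0.84.
R = 251 + 0.84 × (47 − 251) = 251 + 0.84 × -204 = 79.64 → 80
G = 248 + 0.84 × (54 − 248) = 248 + 0.84 × -194 = 85.04 → 85
B = 240 + 0.84 × (64 − 240) = 240 + 0.84 × -176 = 92.16 → 92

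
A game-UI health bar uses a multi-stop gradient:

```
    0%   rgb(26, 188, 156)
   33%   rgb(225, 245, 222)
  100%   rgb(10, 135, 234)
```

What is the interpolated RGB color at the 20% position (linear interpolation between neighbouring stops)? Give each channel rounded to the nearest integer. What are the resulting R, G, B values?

20% lies between the 0% and 33% stops, so the local fraction is t = (20 − 0)/(33 − 0) = 20/33 ≈ 0.6061.
R = 26 + 0.6061 × (225 − 26) = 146.614 → 147
G = 188 + 0.6061 × (245 − 188) = 222.548 → 223
B = 156 + 0.6061 × (222 − 156) = 196.003 → 196

(147, 223, 196)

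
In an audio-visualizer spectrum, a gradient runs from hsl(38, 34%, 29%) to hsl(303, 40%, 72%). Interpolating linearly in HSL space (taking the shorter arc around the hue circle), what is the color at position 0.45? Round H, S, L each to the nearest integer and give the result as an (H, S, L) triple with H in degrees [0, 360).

Hue: 303 − 38 = 265°, but |265| > 180 so the shorter arc goes the other way: Δh = 265 − 360 = -95°.
H = 38 + 0.45 × (-95) = -4.75 → -5 → -5 mod 360 = 355°
S = 34 + 0.45 × (40 − 34) = 36.7 → 37%
L = 29 + 0.45 × (72 − 29) = 48.35 → 48%

(355, 37, 48)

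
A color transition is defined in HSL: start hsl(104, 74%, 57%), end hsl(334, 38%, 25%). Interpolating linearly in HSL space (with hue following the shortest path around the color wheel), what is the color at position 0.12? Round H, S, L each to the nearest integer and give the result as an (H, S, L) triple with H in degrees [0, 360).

Hue: 334 − 104 = 230°, but |230| > 180 so the shorter arc goes the other way: Δh = 230 − 360 = -130°.
H = 104 + 0.12 × (-130) = 88.4 → 88°
S = 74 + 0.12 × (38 − 74) = 69.68 → 70%
L = 57 + 0.12 × (25 − 57) = 53.16 → 53%

(88, 70, 53)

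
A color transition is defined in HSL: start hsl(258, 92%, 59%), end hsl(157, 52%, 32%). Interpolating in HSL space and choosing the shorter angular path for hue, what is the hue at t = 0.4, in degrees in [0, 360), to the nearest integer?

218

Hue arc: Δh = 157 − 258 = -101° (|Δh| ≤ 180, already the shorter path).
H = 258 + 0.4 × (-101) = 217.6 → 218°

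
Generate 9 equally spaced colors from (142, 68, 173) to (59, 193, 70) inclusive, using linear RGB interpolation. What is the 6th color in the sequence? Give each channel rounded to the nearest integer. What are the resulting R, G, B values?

With 9 swatches and endpoints inclusive, swatch 6 sits at t = (6 − 1)/(9 − 1) = 5/8 ≈ 0.625.
R = 142 + 0.625 × (59 − 142) = 90.125 → 90
G = 68 + 0.625 × (193 − 68) = 146.125 → 146
B = 173 + 0.625 × (70 − 173) = 108.625 → 109

(90, 146, 109)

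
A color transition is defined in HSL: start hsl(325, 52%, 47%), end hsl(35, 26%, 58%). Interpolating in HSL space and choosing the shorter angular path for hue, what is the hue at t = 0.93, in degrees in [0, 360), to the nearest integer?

30

Hue: 35 − 325 = -290°, but |-290| > 180 so the shorter arc goes the other way: Δh = -290 + 360 = 70°.
H = 325 + 0.93 × (70) = 390.1 → 390 → 390 mod 360 = 30°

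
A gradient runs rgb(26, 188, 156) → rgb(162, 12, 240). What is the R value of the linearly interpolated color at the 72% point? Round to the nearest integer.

124

R = 26 + 0.72 × (162 − 26) = 123.92 → 124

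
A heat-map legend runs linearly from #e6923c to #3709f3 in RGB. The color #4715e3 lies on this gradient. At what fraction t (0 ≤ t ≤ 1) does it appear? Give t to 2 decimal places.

Invert the lerp on the B channel (largest span, 183): t = (227 − 60) / (243 − 60) = 167/183 = 0.91257.
Check on R: (71 − 230)/(55 − 230) = 0.9086 ✓

0.91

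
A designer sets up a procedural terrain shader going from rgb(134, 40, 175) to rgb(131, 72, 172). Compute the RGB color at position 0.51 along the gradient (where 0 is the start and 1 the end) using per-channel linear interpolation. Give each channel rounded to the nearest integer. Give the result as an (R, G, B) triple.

R = 134 + 0.51 × (131 − 134) = 134 + 0.51 × -3 = 132.47 → 132
G = 40 + 0.51 × (72 − 40) = 40 + 0.51 × 32 = 56.32 → 56
B = 175 + 0.51 × (172 − 175) = 175 + 0.51 × -3 = 173.47 → 173

(132, 56, 173)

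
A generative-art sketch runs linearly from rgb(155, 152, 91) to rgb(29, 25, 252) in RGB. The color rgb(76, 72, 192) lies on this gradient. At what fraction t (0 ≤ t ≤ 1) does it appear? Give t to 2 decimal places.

Invert the lerp on the B channel (largest span, 161): t = (192 − 91) / (252 − 91) = 101/161 = 0.62733.
Check on R: (76 − 155)/(29 − 155) = 0.627 ✓

0.63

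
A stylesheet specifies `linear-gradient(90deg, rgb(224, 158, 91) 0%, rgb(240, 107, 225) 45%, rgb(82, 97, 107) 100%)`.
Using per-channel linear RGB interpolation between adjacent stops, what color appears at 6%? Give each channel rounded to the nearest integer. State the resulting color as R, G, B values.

6% lies between the 0% and 45% stops, so the local fraction is t = (6 − 0)/(45 − 0) = 6/45 ≈ 0.1333.
R = 224 + 0.1333 × (240 − 224) = 226.133 → 226
G = 158 + 0.1333 × (107 − 158) = 151.202 → 151
B = 91 + 0.1333 × (225 − 91) = 108.862 → 109

(226, 151, 109)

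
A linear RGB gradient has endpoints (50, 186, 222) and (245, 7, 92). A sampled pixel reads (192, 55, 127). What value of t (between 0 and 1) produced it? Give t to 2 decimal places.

Invert the lerp on the R channel (largest span, 195): t = (192 − 50) / (245 − 50) = 142/195 = 0.72821.
Check on G: (55 − 186)/(7 − 186) = 0.7318 ✓

0.73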